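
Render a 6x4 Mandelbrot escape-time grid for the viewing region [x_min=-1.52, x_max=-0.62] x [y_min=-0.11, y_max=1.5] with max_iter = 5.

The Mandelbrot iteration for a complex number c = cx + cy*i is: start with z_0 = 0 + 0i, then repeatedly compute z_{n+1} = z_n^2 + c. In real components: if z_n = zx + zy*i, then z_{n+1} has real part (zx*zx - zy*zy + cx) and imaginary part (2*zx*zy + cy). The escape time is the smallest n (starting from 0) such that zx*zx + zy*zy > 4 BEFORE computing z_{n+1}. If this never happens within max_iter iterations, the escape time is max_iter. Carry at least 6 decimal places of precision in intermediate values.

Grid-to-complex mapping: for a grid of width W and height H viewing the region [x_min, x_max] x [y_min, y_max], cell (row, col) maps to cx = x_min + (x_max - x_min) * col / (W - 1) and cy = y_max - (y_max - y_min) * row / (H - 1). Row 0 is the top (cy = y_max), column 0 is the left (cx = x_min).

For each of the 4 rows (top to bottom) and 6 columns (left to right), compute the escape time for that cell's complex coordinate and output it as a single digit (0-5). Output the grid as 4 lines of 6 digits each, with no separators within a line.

Answer: 112222
333334
355555
555555

Derivation:
(row=0, col=0): c = -1.5200 + 1.5000i → escape time 1
(row=0, col=1): c = -1.3400 + 1.5000i → escape time 1
(row=0, col=2): c = -1.1600 + 1.5000i → escape time 2
(row=0, col=3): c = -0.9800 + 1.5000i → escape time 2
(row=0, col=4): c = -0.8000 + 1.5000i → escape time 2
(row=0, col=5): c = -0.6200 + 1.5000i → escape time 2
(row=1, col=0): c = -1.5200 + 0.9633i → escape time 3
(row=1, col=1): c = -1.3400 + 0.9633i → escape time 3
(row=1, col=2): c = -1.1600 + 0.9633i → escape time 3
(row=1, col=3): c = -0.9800 + 0.9633i → escape time 3
(row=1, col=4): c = -0.8000 + 0.9633i → escape time 3
(row=1, col=5): c = -0.6200 + 0.9633i → escape time 4
(row=2, col=0): c = -1.5200 + 0.4267i → escape time 3
(row=2, col=1): c = -1.3400 + 0.4267i → escape time 5
(row=2, col=2): c = -1.1600 + 0.4267i → escape time 5
(row=2, col=3): c = -0.9800 + 0.4267i → escape time 5
(row=2, col=4): c = -0.8000 + 0.4267i → escape time 5
(row=2, col=5): c = -0.6200 + 0.4267i → escape time 5
(row=3, col=0): c = -1.5200 + -0.1100i → escape time 5
(row=3, col=1): c = -1.3400 + -0.1100i → escape time 5
(row=3, col=2): c = -1.1600 + -0.1100i → escape time 5
(row=3, col=3): c = -0.9800 + -0.1100i → escape time 5
(row=3, col=4): c = -0.8000 + -0.1100i → escape time 5
(row=3, col=5): c = -0.6200 + -0.1100i → escape time 5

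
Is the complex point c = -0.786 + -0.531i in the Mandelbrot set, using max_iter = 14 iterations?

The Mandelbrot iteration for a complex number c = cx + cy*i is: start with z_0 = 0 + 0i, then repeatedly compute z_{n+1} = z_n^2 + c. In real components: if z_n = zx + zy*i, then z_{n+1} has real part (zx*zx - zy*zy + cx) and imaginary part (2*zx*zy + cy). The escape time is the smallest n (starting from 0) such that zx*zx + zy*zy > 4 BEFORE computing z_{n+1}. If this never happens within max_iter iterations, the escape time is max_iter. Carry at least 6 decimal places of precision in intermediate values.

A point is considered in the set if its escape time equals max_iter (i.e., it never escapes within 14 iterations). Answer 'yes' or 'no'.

z_0 = 0 + 0i, c = -0.7860 + -0.5310i
Iter 1: z = -0.7860 + -0.5310i, |z|^2 = 0.8998
Iter 2: z = -0.4502 + 0.3037i, |z|^2 = 0.2949
Iter 3: z = -0.6756 + -0.8045i, |z|^2 = 1.1036
Iter 4: z = -0.9767 + 0.5560i, |z|^2 = 1.2631
Iter 5: z = -0.1412 + -1.6171i, |z|^2 = 2.6349
Iter 6: z = -3.3811 + -0.0745i, |z|^2 = 11.4371
Escaped at iteration 6

Answer: no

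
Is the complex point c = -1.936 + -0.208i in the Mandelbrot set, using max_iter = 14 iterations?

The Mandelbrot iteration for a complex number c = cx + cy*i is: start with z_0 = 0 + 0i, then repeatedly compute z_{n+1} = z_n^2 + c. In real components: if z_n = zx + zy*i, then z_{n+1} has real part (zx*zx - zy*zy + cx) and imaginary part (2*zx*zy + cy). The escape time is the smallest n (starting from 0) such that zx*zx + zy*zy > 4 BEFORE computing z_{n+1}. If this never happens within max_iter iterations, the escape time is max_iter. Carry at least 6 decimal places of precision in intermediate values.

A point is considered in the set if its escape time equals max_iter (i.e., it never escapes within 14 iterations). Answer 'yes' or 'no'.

Answer: no

Derivation:
z_0 = 0 + 0i, c = -1.9360 + -0.2080i
Iter 1: z = -1.9360 + -0.2080i, |z|^2 = 3.7914
Iter 2: z = 1.7688 + 0.5974i, |z|^2 = 3.4856
Iter 3: z = 0.8359 + 1.9053i, |z|^2 = 4.3290
Escaped at iteration 3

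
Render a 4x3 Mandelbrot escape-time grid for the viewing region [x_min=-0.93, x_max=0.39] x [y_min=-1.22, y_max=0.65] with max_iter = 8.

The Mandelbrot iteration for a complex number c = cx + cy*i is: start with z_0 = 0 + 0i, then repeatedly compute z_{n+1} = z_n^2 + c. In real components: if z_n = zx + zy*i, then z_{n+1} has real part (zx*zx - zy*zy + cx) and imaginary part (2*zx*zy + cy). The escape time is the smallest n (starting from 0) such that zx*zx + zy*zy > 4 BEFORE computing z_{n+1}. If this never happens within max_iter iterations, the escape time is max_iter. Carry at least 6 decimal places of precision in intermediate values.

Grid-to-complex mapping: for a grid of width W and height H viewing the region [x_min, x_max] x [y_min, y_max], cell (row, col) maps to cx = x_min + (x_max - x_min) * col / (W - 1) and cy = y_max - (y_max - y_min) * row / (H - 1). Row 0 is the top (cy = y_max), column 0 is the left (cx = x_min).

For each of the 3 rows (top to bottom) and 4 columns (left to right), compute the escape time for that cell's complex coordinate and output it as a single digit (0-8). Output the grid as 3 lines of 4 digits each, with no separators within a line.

(row=0, col=0): c = -0.9300 + 0.6500i → escape time 4
(row=0, col=1): c = -0.4900 + 0.6500i → escape time 8
(row=0, col=2): c = -0.0500 + 0.6500i → escape time 8
(row=0, col=3): c = 0.3900 + 0.6500i → escape time 8
(row=1, col=0): c = -0.9300 + -0.2850i → escape time 8
(row=1, col=1): c = -0.4900 + -0.2850i → escape time 8
(row=1, col=2): c = -0.0500 + -0.2850i → escape time 8
(row=1, col=3): c = 0.3900 + -0.2850i → escape time 8
(row=2, col=0): c = -0.9300 + -1.2200i → escape time 3
(row=2, col=1): c = -0.4900 + -1.2200i → escape time 3
(row=2, col=2): c = -0.0500 + -1.2200i → escape time 3
(row=2, col=3): c = 0.3900 + -1.2200i → escape time 2

Answer: 4888
8888
3332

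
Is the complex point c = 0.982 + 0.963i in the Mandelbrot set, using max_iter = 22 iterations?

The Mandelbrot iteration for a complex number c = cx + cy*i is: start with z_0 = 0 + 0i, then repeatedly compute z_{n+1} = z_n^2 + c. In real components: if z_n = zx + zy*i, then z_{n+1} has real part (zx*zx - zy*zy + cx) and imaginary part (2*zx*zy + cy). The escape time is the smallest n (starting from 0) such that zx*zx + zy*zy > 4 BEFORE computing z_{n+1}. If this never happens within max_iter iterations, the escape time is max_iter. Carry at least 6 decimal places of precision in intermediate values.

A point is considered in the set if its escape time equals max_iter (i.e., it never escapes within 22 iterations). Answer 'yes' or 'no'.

Answer: no

Derivation:
z_0 = 0 + 0i, c = 0.9820 + 0.9630i
Iter 1: z = 0.9820 + 0.9630i, |z|^2 = 1.8917
Iter 2: z = 1.0190 + 2.8543i, |z|^2 = 9.1855
Escaped at iteration 2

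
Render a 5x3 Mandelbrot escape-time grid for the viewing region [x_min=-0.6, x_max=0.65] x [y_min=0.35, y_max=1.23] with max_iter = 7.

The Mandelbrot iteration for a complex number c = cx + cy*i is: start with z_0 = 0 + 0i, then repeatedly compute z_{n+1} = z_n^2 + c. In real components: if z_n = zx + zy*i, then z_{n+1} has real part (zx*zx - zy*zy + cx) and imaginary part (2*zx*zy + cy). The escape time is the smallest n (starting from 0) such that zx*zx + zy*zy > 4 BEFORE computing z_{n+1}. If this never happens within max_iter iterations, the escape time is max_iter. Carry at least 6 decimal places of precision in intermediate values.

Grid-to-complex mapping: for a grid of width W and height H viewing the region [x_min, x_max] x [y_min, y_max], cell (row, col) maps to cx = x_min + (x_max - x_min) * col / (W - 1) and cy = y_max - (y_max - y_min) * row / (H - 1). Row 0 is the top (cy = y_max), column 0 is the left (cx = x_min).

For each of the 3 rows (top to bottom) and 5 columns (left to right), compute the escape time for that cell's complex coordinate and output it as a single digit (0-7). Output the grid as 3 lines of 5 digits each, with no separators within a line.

Answer: 33322
47743
77773

Derivation:
(row=0, col=0): c = -0.6000 + 1.2300i → escape time 3
(row=0, col=1): c = -0.2875 + 1.2300i → escape time 3
(row=0, col=2): c = 0.0250 + 1.2300i → escape time 3
(row=0, col=3): c = 0.3375 + 1.2300i → escape time 2
(row=0, col=4): c = 0.6500 + 1.2300i → escape time 2
(row=1, col=0): c = -0.6000 + 0.7900i → escape time 4
(row=1, col=1): c = -0.2875 + 0.7900i → escape time 7
(row=1, col=2): c = 0.0250 + 0.7900i → escape time 7
(row=1, col=3): c = 0.3375 + 0.7900i → escape time 4
(row=1, col=4): c = 0.6500 + 0.7900i → escape time 3
(row=2, col=0): c = -0.6000 + 0.3500i → escape time 7
(row=2, col=1): c = -0.2875 + 0.3500i → escape time 7
(row=2, col=2): c = 0.0250 + 0.3500i → escape time 7
(row=2, col=3): c = 0.3375 + 0.3500i → escape time 7
(row=2, col=4): c = 0.6500 + 0.3500i → escape time 3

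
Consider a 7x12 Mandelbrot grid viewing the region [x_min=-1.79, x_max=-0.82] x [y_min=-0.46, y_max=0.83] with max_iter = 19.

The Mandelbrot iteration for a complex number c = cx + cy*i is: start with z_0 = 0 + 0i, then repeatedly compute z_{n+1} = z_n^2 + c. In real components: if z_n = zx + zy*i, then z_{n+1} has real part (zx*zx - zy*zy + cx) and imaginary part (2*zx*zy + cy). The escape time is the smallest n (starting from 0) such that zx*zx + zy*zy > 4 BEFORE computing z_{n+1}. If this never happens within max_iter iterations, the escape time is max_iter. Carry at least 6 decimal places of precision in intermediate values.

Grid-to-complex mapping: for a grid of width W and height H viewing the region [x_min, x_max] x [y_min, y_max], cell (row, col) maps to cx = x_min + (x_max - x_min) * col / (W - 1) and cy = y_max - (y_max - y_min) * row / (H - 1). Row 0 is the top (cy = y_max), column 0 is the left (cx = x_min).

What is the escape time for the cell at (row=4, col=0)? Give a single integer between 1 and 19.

z_0 = 0 + 0i, c = -1.7900 + 0.3609i
Iter 1: z = -1.7900 + 0.3609i, |z|^2 = 3.3344
Iter 2: z = 1.2838 + -0.9311i, |z|^2 = 2.5153
Iter 3: z = -1.0088 + -2.0300i, |z|^2 = 5.1385
Escaped at iteration 3

Answer: 3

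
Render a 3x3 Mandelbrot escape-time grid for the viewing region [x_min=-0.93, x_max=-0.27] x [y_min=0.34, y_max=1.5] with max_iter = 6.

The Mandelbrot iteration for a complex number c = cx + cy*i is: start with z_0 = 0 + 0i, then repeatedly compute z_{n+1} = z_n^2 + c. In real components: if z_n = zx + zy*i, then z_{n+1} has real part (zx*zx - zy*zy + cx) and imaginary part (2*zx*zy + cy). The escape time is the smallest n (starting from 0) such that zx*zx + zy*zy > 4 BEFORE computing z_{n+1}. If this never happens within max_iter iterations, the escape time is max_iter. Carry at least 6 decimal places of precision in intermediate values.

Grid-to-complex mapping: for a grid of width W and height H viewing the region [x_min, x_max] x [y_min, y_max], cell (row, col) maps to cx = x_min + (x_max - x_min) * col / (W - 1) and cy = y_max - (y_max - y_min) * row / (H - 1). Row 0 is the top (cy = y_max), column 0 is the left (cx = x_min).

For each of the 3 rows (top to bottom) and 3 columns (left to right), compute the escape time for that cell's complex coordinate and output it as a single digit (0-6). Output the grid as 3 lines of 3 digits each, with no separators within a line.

Answer: 222
346
666

Derivation:
(row=0, col=0): c = -0.9300 + 1.5000i → escape time 2
(row=0, col=1): c = -0.6000 + 1.5000i → escape time 2
(row=0, col=2): c = -0.2700 + 1.5000i → escape time 2
(row=1, col=0): c = -0.9300 + 0.9200i → escape time 3
(row=1, col=1): c = -0.6000 + 0.9200i → escape time 4
(row=1, col=2): c = -0.2700 + 0.9200i → escape time 6
(row=2, col=0): c = -0.9300 + 0.3400i → escape time 6
(row=2, col=1): c = -0.6000 + 0.3400i → escape time 6
(row=2, col=2): c = -0.2700 + 0.3400i → escape time 6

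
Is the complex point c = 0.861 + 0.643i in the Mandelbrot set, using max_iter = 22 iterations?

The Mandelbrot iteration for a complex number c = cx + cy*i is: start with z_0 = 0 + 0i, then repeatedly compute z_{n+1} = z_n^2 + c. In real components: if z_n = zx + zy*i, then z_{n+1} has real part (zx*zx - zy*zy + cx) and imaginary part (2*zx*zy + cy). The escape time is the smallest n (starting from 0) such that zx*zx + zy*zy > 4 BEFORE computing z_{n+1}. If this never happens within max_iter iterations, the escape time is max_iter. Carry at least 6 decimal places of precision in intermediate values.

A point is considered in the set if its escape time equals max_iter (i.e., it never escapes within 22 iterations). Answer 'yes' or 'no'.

z_0 = 0 + 0i, c = 0.8610 + 0.6430i
Iter 1: z = 0.8610 + 0.6430i, |z|^2 = 1.1548
Iter 2: z = 1.1889 + 1.7502i, |z|^2 = 4.4768
Escaped at iteration 2

Answer: no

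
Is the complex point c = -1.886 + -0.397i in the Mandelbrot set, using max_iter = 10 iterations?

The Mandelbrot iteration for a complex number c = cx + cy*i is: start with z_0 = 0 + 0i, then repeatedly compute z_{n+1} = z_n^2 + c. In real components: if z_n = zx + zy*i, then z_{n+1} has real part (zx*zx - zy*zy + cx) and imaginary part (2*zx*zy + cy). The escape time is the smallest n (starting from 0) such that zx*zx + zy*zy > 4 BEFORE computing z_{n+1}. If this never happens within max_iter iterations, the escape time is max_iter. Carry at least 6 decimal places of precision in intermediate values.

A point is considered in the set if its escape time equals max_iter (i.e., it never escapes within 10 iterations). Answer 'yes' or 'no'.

z_0 = 0 + 0i, c = -1.8860 + -0.3970i
Iter 1: z = -1.8860 + -0.3970i, |z|^2 = 3.7146
Iter 2: z = 1.5134 + 1.1005i, |z|^2 = 3.5014
Iter 3: z = -0.8067 + 2.9339i, |z|^2 = 9.2587
Escaped at iteration 3

Answer: no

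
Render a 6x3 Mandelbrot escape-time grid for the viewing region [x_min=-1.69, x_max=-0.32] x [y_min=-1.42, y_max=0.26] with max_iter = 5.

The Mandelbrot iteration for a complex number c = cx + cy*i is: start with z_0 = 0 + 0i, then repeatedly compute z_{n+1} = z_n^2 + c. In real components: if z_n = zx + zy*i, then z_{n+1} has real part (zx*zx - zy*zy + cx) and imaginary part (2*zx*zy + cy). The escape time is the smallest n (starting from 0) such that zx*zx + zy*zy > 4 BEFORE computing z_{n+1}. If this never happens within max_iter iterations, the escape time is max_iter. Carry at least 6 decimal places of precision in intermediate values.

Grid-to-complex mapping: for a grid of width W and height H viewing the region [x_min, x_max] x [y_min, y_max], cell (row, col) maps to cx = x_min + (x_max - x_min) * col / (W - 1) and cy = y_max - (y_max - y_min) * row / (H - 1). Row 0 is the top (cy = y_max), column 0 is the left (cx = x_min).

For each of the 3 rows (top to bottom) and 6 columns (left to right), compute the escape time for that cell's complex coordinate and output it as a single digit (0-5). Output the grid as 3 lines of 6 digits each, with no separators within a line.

(row=0, col=0): c = -1.6900 + 0.2600i → escape time 4
(row=0, col=1): c = -1.4160 + 0.2600i → escape time 5
(row=0, col=2): c = -1.1420 + 0.2600i → escape time 5
(row=0, col=3): c = -0.8680 + 0.2600i → escape time 5
(row=0, col=4): c = -0.5940 + 0.2600i → escape time 5
(row=0, col=5): c = -0.3200 + 0.2600i → escape time 5
(row=1, col=0): c = -1.6900 + -0.5800i → escape time 3
(row=1, col=1): c = -1.4160 + -0.5800i → escape time 3
(row=1, col=2): c = -1.1420 + -0.5800i → escape time 4
(row=1, col=3): c = -0.8680 + -0.5800i → escape time 5
(row=1, col=4): c = -0.5940 + -0.5800i → escape time 5
(row=1, col=5): c = -0.3200 + -0.5800i → escape time 5
(row=2, col=0): c = -1.6900 + -1.4200i → escape time 1
(row=2, col=1): c = -1.4160 + -1.4200i → escape time 1
(row=2, col=2): c = -1.1420 + -1.4200i → escape time 2
(row=2, col=3): c = -0.8680 + -1.4200i → escape time 2
(row=2, col=4): c = -0.5940 + -1.4200i → escape time 2
(row=2, col=5): c = -0.3200 + -1.4200i → escape time 2

Answer: 455555
334555
112222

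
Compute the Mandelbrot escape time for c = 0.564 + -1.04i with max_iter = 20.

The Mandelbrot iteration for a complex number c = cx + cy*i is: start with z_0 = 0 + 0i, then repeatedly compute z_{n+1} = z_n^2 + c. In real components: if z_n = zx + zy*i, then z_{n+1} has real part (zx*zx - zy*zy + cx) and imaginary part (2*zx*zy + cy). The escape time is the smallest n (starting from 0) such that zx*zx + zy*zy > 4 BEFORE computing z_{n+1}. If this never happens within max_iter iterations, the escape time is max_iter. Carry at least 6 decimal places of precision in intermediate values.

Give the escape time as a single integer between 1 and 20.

z_0 = 0 + 0i, c = 0.5640 + -1.0400i
Iter 1: z = 0.5640 + -1.0400i, |z|^2 = 1.3997
Iter 2: z = -0.1995 + -2.2131i, |z|^2 = 4.9377
Escaped at iteration 2

Answer: 2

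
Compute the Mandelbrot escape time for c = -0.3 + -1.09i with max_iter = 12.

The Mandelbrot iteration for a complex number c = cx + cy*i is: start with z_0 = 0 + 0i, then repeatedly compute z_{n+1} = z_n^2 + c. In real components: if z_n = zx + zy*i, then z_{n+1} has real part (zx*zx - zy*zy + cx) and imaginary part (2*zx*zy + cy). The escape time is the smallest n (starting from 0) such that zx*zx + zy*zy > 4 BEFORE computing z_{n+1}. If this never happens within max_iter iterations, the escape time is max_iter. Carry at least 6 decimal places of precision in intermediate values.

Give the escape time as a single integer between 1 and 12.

z_0 = 0 + 0i, c = -0.3000 + -1.0900i
Iter 1: z = -0.3000 + -1.0900i, |z|^2 = 1.2781
Iter 2: z = -1.3981 + -0.4360i, |z|^2 = 2.1448
Iter 3: z = 1.4646 + 0.1291i, |z|^2 = 2.1617
Iter 4: z = 1.8283 + -0.7117i, |z|^2 = 3.8494
Iter 5: z = 2.5363 + -3.6925i, |z|^2 = 20.0674
Escaped at iteration 5

Answer: 5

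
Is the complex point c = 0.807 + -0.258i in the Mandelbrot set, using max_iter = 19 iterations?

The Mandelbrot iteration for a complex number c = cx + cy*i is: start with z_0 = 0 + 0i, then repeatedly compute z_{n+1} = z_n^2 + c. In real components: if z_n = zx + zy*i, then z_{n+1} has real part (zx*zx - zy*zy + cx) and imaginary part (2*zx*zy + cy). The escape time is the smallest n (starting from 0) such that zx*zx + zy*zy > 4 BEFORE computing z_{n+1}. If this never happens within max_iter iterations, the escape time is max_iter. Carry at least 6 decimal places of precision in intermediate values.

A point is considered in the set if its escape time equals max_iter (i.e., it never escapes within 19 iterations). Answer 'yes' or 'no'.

Answer: no

Derivation:
z_0 = 0 + 0i, c = 0.8070 + -0.2580i
Iter 1: z = 0.8070 + -0.2580i, |z|^2 = 0.7178
Iter 2: z = 1.3917 + -0.6744i, |z|^2 = 2.3916
Iter 3: z = 2.2890 + -2.1351i, |z|^2 = 9.7981
Escaped at iteration 3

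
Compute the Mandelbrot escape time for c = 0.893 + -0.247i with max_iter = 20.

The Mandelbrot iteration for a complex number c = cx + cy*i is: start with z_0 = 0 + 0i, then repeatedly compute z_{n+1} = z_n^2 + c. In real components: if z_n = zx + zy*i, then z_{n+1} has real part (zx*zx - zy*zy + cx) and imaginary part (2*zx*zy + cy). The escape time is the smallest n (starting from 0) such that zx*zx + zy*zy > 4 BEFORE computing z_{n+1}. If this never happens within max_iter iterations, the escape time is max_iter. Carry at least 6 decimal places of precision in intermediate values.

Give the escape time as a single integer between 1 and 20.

Answer: 3

Derivation:
z_0 = 0 + 0i, c = 0.8930 + -0.2470i
Iter 1: z = 0.8930 + -0.2470i, |z|^2 = 0.8585
Iter 2: z = 1.6294 + -0.6881i, |z|^2 = 3.1286
Iter 3: z = 3.0745 + -2.4896i, |z|^2 = 15.6507
Escaped at iteration 3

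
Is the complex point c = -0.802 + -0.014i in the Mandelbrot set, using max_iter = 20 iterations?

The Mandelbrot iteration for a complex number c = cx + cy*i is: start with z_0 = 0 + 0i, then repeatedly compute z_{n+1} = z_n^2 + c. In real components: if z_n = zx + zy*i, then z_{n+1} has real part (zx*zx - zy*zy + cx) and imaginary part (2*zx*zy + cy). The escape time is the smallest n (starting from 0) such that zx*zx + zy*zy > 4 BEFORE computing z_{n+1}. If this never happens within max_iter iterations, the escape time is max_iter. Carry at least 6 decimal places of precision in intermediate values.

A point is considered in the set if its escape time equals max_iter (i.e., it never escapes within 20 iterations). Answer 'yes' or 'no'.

Answer: yes

Derivation:
z_0 = 0 + 0i, c = -0.8020 + -0.0140i
Iter 1: z = -0.8020 + -0.0140i, |z|^2 = 0.6434
Iter 2: z = -0.1590 + 0.0085i, |z|^2 = 0.0253
Iter 3: z = -0.7768 + -0.0167i, |z|^2 = 0.6037
Iter 4: z = -0.1989 + 0.0119i, |z|^2 = 0.0397
Iter 5: z = -0.7626 + -0.0187i, |z|^2 = 0.5819
Iter 6: z = -0.2208 + 0.0146i, |z|^2 = 0.0490
Iter 7: z = -0.7535 + -0.0204i, |z|^2 = 0.5681
Iter 8: z = -0.2347 + 0.0168i, |z|^2 = 0.0554
Iter 9: z = -0.7472 + -0.0219i, |z|^2 = 0.5588
Iter 10: z = -0.2442 + 0.0187i, |z|^2 = 0.0600
Iter 11: z = -0.7427 + -0.0231i, |z|^2 = 0.5522
Iter 12: z = -0.2509 + 0.0204i, |z|^2 = 0.0634
Iter 13: z = -0.7395 + -0.0242i, |z|^2 = 0.5474
Iter 14: z = -0.2558 + 0.0218i, |z|^2 = 0.0659
Iter 15: z = -0.7371 + -0.0252i, |z|^2 = 0.5439
Iter 16: z = -0.2594 + 0.0231i, |z|^2 = 0.0678
Iter 17: z = -0.7353 + -0.0260i, |z|^2 = 0.5413
Iter 18: z = -0.2621 + 0.0242i, |z|^2 = 0.0693
Iter 19: z = -0.7339 + -0.0267i, |z|^2 = 0.5393
Did not escape in 20 iterations → in set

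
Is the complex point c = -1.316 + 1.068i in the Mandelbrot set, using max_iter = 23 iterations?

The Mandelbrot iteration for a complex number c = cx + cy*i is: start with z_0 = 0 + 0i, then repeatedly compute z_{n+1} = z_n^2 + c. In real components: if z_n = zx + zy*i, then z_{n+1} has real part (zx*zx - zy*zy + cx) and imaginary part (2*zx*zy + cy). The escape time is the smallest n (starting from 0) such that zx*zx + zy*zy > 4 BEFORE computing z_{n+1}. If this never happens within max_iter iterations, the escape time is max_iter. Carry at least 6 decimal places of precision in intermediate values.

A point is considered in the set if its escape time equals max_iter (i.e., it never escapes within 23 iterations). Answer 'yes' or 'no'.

z_0 = 0 + 0i, c = -1.3160 + 1.0680i
Iter 1: z = -1.3160 + 1.0680i, |z|^2 = 2.8725
Iter 2: z = -0.7248 + -1.7430i, |z|^2 = 3.5633
Iter 3: z = -3.8287 + 3.5945i, |z|^2 = 27.5792
Escaped at iteration 3

Answer: no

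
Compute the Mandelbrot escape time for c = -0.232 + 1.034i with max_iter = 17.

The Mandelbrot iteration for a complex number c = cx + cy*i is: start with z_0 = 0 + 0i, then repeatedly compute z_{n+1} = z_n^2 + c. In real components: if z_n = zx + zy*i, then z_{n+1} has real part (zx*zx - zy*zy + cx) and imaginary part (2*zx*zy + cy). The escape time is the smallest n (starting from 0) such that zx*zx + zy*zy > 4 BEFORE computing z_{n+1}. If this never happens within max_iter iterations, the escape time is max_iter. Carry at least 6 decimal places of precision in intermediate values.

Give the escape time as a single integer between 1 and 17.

Answer: 6

Derivation:
z_0 = 0 + 0i, c = -0.2320 + 1.0340i
Iter 1: z = -0.2320 + 1.0340i, |z|^2 = 1.1230
Iter 2: z = -1.2473 + 0.5542i, |z|^2 = 1.8630
Iter 3: z = 1.0167 + -0.3486i, |z|^2 = 1.1551
Iter 4: z = 0.6801 + 0.3252i, |z|^2 = 0.5683
Iter 5: z = 0.1248 + 1.4763i, |z|^2 = 2.1950
Iter 6: z = -2.3959 + 1.4025i, |z|^2 = 7.7072
Escaped at iteration 6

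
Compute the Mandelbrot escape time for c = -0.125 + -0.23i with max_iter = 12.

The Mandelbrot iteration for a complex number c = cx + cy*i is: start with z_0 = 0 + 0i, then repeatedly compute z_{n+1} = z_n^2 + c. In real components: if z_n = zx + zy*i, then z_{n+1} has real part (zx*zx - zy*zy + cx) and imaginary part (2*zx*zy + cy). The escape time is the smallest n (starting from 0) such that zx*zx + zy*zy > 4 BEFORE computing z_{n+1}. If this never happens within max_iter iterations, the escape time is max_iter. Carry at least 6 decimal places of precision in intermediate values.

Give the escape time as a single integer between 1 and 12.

z_0 = 0 + 0i, c = -0.1250 + -0.2300i
Iter 1: z = -0.1250 + -0.2300i, |z|^2 = 0.0685
Iter 2: z = -0.1623 + -0.1725i, |z|^2 = 0.0561
Iter 3: z = -0.1284 + -0.1740i, |z|^2 = 0.0468
Iter 4: z = -0.1388 + -0.1853i, |z|^2 = 0.0536
Iter 5: z = -0.1401 + -0.1786i, |z|^2 = 0.0515
Iter 6: z = -0.1373 + -0.1800i, |z|^2 = 0.0512
Iter 7: z = -0.1385 + -0.1806i, |z|^2 = 0.0518
Iter 8: z = -0.1384 + -0.1800i, |z|^2 = 0.0515
Iter 9: z = -0.1382 + -0.1802i, |z|^2 = 0.0516
Iter 10: z = -0.1384 + -0.1802i, |z|^2 = 0.0516
Iter 11: z = -0.1383 + -0.1801i, |z|^2 = 0.0516

Answer: 12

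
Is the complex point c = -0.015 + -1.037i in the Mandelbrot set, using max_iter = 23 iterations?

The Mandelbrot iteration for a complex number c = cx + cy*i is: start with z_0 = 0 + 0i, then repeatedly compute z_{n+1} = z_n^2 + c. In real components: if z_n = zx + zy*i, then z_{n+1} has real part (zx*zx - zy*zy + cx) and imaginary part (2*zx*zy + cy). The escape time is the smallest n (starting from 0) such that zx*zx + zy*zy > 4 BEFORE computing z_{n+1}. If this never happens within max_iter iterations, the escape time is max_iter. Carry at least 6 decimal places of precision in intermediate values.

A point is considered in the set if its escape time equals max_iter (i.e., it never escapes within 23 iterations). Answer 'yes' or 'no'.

Answer: no

Derivation:
z_0 = 0 + 0i, c = -0.0150 + -1.0370i
Iter 1: z = -0.0150 + -1.0370i, |z|^2 = 1.0756
Iter 2: z = -1.0901 + -1.0059i, |z|^2 = 2.2002
Iter 3: z = 0.1616 + 1.1561i, |z|^2 = 1.3628
Iter 4: z = -1.3255 + -0.6633i, |z|^2 = 2.1970
Iter 5: z = 1.3020 + 0.7215i, |z|^2 = 2.2158
Iter 6: z = 1.1595 + 0.8419i, |z|^2 = 2.0533
Iter 7: z = 0.6208 + 0.9154i, |z|^2 = 1.2233
Iter 8: z = -0.4676 + 0.0995i, |z|^2 = 0.2286
Iter 9: z = 0.1938 + -1.1301i, |z|^2 = 1.3146
Iter 10: z = -1.2545 + -1.4749i, |z|^2 = 3.7493
Iter 11: z = -0.6165 + 2.6637i, |z|^2 = 7.4754
Escaped at iteration 11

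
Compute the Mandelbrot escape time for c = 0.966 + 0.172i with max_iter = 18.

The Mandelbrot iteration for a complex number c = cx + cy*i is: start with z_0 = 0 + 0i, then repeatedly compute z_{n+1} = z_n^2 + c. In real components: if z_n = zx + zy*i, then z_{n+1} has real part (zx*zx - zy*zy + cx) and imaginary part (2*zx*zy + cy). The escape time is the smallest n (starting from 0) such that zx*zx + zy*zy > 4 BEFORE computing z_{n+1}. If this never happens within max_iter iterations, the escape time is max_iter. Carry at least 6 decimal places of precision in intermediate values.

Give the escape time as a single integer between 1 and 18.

Answer: 3

Derivation:
z_0 = 0 + 0i, c = 0.9660 + 0.1720i
Iter 1: z = 0.9660 + 0.1720i, |z|^2 = 0.9627
Iter 2: z = 1.8696 + 0.5043i, |z|^2 = 3.7496
Iter 3: z = 4.2070 + 2.0577i, |z|^2 = 21.9326
Escaped at iteration 3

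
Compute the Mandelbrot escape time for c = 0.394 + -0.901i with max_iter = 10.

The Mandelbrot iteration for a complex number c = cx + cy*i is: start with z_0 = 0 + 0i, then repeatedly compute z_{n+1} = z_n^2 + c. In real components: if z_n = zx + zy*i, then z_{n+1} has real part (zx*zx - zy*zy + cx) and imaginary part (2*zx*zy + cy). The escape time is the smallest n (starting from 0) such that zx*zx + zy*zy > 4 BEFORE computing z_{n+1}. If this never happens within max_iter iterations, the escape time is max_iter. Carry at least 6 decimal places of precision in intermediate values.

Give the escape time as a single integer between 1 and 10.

z_0 = 0 + 0i, c = 0.3940 + -0.9010i
Iter 1: z = 0.3940 + -0.9010i, |z|^2 = 0.9670
Iter 2: z = -0.2626 + -1.6110i, |z|^2 = 2.6642
Iter 3: z = -2.1323 + -0.0550i, |z|^2 = 4.5499
Escaped at iteration 3

Answer: 3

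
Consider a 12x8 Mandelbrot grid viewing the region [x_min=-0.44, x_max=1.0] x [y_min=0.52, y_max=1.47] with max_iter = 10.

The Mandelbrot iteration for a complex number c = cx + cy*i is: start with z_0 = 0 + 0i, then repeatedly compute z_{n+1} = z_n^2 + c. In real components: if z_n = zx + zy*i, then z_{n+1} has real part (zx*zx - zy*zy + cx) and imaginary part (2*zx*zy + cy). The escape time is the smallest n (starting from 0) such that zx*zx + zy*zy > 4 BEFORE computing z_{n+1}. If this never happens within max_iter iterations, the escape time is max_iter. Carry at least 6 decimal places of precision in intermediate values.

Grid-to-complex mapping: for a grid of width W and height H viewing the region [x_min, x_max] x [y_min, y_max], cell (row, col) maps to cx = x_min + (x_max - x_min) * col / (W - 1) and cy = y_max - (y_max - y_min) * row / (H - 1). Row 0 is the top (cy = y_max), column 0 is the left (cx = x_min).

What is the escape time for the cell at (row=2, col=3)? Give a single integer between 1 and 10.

Answer: 3

Derivation:
z_0 = 0 + 0i, c = -0.0473 + 1.1986i
Iter 1: z = -0.0473 + 1.1986i, |z|^2 = 1.4388
Iter 2: z = -1.4816 + 1.0853i, |z|^2 = 3.3729
Iter 3: z = 0.9701 + -2.0173i, |z|^2 = 5.0105
Escaped at iteration 3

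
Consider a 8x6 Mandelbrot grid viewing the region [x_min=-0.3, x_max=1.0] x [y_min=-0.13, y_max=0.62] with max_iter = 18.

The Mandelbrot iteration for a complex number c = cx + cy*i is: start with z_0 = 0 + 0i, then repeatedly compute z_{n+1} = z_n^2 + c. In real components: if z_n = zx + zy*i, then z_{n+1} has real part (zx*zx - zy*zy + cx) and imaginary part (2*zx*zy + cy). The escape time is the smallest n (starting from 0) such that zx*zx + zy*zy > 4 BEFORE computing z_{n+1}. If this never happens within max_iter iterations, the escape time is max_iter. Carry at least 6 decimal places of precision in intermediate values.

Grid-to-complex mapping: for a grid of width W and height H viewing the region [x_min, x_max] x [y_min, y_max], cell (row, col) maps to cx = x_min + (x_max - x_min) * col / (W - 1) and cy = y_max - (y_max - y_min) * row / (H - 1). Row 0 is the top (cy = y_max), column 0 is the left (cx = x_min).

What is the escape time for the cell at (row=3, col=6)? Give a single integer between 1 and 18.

z_0 = 0 + 0i, c = 0.8143 + 0.1700i
Iter 1: z = 0.8143 + 0.1700i, |z|^2 = 0.6920
Iter 2: z = 1.4484 + 0.4469i, |z|^2 = 2.2977
Iter 3: z = 2.7126 + 1.4645i, |z|^2 = 9.5030
Escaped at iteration 3

Answer: 3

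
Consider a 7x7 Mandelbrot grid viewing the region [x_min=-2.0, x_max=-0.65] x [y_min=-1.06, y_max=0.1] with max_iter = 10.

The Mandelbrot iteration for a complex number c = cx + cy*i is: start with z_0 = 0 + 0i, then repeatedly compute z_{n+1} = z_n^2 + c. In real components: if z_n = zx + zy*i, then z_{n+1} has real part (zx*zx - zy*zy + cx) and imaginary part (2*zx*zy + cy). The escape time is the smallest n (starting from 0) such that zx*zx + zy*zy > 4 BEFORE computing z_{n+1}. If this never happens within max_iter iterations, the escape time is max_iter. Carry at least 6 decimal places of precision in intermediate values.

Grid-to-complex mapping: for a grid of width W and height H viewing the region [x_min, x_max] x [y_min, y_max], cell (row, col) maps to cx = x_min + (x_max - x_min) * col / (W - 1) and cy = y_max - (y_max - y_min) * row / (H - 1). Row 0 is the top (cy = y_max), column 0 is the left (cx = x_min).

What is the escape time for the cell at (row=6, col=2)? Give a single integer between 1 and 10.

Answer: 2

Derivation:
z_0 = 0 + 0i, c = -1.5500 + -1.0600i
Iter 1: z = -1.5500 + -1.0600i, |z|^2 = 3.5261
Iter 2: z = -0.2711 + 2.2260i, |z|^2 = 5.0286
Escaped at iteration 2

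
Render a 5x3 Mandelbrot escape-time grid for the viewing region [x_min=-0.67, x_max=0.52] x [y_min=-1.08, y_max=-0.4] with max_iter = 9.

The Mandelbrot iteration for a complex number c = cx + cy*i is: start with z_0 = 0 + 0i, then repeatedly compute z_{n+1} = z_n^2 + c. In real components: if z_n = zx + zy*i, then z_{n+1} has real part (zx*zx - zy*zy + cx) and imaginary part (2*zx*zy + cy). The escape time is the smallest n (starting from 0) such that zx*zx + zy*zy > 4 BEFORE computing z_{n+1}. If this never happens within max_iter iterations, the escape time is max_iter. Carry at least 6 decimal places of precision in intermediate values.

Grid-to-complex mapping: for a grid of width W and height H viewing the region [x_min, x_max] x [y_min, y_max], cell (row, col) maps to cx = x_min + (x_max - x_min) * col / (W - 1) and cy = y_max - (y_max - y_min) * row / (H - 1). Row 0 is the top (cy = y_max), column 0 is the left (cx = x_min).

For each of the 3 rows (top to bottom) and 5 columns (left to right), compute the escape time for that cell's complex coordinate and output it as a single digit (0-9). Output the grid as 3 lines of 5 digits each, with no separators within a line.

(row=0, col=0): c = -0.6700 + -0.4000i → escape time 9
(row=0, col=1): c = -0.3725 + -0.4000i → escape time 9
(row=0, col=2): c = -0.0750 + -0.4000i → escape time 9
(row=0, col=3): c = 0.2225 + -0.4000i → escape time 9
(row=0, col=4): c = 0.5200 + -0.4000i → escape time 5
(row=1, col=0): c = -0.6700 + -0.7400i → escape time 5
(row=1, col=1): c = -0.3725 + -0.7400i → escape time 7
(row=1, col=2): c = -0.0750 + -0.7400i → escape time 9
(row=1, col=3): c = 0.2225 + -0.7400i → escape time 6
(row=1, col=4): c = 0.5200 + -0.7400i → escape time 3
(row=2, col=0): c = -0.6700 + -1.0800i → escape time 3
(row=2, col=1): c = -0.3725 + -1.0800i → escape time 4
(row=2, col=2): c = -0.0750 + -1.0800i → escape time 5
(row=2, col=3): c = 0.2225 + -1.0800i → escape time 3
(row=2, col=4): c = 0.5200 + -1.0800i → escape time 2

Answer: 99995
57963
34532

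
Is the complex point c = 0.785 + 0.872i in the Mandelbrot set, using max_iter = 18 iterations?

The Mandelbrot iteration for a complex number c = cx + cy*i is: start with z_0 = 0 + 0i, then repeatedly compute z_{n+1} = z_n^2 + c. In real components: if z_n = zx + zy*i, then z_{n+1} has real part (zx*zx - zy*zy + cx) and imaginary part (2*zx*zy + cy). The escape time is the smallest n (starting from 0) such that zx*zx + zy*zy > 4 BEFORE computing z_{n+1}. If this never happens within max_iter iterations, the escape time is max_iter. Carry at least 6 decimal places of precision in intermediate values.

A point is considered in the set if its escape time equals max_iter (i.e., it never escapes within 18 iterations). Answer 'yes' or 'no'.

Answer: no

Derivation:
z_0 = 0 + 0i, c = 0.7850 + 0.8720i
Iter 1: z = 0.7850 + 0.8720i, |z|^2 = 1.3766
Iter 2: z = 0.6408 + 2.2410i, |z|^2 = 5.4329
Escaped at iteration 2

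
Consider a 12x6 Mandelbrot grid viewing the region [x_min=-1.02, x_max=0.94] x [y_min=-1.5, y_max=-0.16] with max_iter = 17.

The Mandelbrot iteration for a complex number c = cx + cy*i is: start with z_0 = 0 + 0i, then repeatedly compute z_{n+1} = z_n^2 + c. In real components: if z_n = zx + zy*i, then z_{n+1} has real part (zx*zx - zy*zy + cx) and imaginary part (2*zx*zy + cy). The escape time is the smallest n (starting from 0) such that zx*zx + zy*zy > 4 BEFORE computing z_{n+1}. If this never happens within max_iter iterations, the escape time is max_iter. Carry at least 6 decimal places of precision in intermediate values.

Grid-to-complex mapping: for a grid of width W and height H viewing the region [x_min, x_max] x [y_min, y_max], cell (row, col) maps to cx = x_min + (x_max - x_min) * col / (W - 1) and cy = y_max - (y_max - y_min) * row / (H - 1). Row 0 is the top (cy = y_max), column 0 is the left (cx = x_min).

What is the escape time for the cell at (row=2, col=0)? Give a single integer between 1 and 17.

z_0 = 0 + 0i, c = -1.0200 + -0.6960i
Iter 1: z = -1.0200 + -0.6960i, |z|^2 = 1.5248
Iter 2: z = -0.4640 + 0.7238i, |z|^2 = 0.7393
Iter 3: z = -1.3286 + -1.3677i, |z|^2 = 3.6360
Iter 4: z = -1.1255 + 2.9385i, |z|^2 = 9.9013
Escaped at iteration 4

Answer: 4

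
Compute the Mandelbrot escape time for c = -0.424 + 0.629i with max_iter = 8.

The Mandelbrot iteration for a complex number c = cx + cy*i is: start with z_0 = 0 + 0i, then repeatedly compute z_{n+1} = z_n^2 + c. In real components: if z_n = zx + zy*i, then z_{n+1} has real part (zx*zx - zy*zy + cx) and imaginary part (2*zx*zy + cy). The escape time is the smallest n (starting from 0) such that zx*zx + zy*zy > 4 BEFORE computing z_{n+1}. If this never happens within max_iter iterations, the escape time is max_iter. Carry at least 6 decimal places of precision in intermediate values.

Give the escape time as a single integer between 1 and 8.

z_0 = 0 + 0i, c = -0.4240 + 0.6290i
Iter 1: z = -0.4240 + 0.6290i, |z|^2 = 0.5754
Iter 2: z = -0.6399 + 0.0956i, |z|^2 = 0.4186
Iter 3: z = -0.0237 + 0.5066i, |z|^2 = 0.2573
Iter 4: z = -0.6801 + 0.6050i, |z|^2 = 0.8286
Iter 5: z = -0.3274 + -0.1939i, |z|^2 = 0.1448
Iter 6: z = -0.3544 + 0.7560i, |z|^2 = 0.6971
Iter 7: z = -0.8699 + 0.0932i, |z|^2 = 0.7654

Answer: 8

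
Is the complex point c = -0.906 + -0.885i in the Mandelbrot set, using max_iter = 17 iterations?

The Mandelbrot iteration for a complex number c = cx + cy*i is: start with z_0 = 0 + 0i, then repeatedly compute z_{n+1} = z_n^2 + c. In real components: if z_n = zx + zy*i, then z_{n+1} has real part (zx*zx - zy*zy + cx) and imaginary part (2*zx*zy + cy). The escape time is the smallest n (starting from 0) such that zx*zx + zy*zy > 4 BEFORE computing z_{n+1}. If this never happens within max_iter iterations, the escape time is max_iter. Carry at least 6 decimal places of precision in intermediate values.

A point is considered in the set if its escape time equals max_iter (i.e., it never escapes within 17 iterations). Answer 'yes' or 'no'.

z_0 = 0 + 0i, c = -0.9060 + -0.8850i
Iter 1: z = -0.9060 + -0.8850i, |z|^2 = 1.6041
Iter 2: z = -0.8684 + 0.7186i, |z|^2 = 1.2705
Iter 3: z = -0.6683 + -2.1331i, |z|^2 = 4.9967
Escaped at iteration 3

Answer: no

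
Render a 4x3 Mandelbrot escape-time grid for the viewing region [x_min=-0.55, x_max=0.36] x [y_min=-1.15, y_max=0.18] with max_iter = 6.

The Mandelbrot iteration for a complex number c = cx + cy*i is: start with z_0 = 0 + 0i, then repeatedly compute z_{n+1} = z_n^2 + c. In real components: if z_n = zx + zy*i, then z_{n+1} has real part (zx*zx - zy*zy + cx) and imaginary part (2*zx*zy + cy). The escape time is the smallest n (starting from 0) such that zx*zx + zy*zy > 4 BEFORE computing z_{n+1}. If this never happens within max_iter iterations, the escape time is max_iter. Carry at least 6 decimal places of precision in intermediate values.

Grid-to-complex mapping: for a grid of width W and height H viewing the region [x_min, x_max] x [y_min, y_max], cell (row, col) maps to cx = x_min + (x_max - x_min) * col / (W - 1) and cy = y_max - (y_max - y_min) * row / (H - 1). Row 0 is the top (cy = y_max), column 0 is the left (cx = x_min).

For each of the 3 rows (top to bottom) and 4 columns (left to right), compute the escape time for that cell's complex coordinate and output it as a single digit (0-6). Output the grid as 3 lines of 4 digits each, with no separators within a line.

(row=0, col=0): c = -0.5500 + 0.1800i → escape time 6
(row=0, col=1): c = -0.2467 + 0.1800i → escape time 6
(row=0, col=2): c = 0.0567 + 0.1800i → escape time 6
(row=0, col=3): c = 0.3600 + 0.1800i → escape time 6
(row=1, col=0): c = -0.5500 + -0.4850i → escape time 6
(row=1, col=1): c = -0.2467 + -0.4850i → escape time 6
(row=1, col=2): c = 0.0567 + -0.4850i → escape time 6
(row=1, col=3): c = 0.3600 + -0.4850i → escape time 6
(row=2, col=0): c = -0.5500 + -1.1500i → escape time 3
(row=2, col=1): c = -0.2467 + -1.1500i → escape time 4
(row=2, col=2): c = 0.0567 + -1.1500i → escape time 3
(row=2, col=3): c = 0.3600 + -1.1500i → escape time 2

Answer: 6666
6666
3432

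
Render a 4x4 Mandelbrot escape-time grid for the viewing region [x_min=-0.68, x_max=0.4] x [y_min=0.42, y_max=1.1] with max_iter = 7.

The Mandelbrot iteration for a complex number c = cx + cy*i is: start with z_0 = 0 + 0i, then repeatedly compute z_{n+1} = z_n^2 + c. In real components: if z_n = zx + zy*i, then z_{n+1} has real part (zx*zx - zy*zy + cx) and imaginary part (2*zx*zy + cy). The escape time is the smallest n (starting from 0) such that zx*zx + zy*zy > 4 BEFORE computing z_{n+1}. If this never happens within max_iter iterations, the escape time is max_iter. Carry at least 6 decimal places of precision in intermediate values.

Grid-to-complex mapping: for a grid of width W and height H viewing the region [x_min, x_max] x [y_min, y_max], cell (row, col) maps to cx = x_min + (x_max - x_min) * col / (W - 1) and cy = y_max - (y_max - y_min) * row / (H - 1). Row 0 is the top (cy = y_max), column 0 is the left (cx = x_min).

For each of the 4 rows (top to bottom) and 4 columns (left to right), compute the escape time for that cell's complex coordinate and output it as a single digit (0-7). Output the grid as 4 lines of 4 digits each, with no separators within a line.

Answer: 3442
4673
6777
7777

Derivation:
(row=0, col=0): c = -0.6800 + 1.1000i → escape time 3
(row=0, col=1): c = -0.3200 + 1.1000i → escape time 4
(row=0, col=2): c = 0.0400 + 1.1000i → escape time 4
(row=0, col=3): c = 0.4000 + 1.1000i → escape time 2
(row=1, col=0): c = -0.6800 + 0.8733i → escape time 4
(row=1, col=1): c = -0.3200 + 0.8733i → escape time 6
(row=1, col=2): c = 0.0400 + 0.8733i → escape time 7
(row=1, col=3): c = 0.4000 + 0.8733i → escape time 3
(row=2, col=0): c = -0.6800 + 0.6467i → escape time 6
(row=2, col=1): c = -0.3200 + 0.6467i → escape time 7
(row=2, col=2): c = 0.0400 + 0.6467i → escape time 7
(row=2, col=3): c = 0.4000 + 0.6467i → escape time 7
(row=3, col=0): c = -0.6800 + 0.4200i → escape time 7
(row=3, col=1): c = -0.3200 + 0.4200i → escape time 7
(row=3, col=2): c = 0.0400 + 0.4200i → escape time 7
(row=3, col=3): c = 0.4000 + 0.4200i → escape time 7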